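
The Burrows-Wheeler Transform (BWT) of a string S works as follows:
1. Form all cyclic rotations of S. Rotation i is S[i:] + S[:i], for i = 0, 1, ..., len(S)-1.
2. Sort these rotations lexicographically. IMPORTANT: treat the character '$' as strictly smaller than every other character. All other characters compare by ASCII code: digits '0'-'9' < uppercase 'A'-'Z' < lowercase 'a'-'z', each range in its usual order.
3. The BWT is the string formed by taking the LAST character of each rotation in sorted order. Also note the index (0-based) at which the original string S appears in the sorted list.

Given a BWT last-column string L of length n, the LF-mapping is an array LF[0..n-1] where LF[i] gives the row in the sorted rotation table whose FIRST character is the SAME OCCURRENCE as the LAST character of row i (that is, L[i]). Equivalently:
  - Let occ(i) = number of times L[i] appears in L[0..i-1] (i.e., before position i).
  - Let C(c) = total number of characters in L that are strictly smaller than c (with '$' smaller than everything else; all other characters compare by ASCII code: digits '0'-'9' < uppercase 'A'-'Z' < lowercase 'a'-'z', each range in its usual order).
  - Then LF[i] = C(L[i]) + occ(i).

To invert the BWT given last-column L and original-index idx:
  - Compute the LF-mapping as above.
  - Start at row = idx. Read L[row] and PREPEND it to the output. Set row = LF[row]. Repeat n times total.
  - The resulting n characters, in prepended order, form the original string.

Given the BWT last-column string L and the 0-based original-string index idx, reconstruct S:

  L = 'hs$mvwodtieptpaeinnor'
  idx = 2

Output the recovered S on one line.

Answer: disappointmentoverwh$

Derivation:
LF mapping: 5 16 0 8 19 20 11 2 17 6 3 13 18 14 1 4 7 9 10 12 15
Walk LF starting at row 2, prepending L[row]:
  step 1: row=2, L[2]='$', prepend. Next row=LF[2]=0
  step 2: row=0, L[0]='h', prepend. Next row=LF[0]=5
  step 3: row=5, L[5]='w', prepend. Next row=LF[5]=20
  step 4: row=20, L[20]='r', prepend. Next row=LF[20]=15
  step 5: row=15, L[15]='e', prepend. Next row=LF[15]=4
  step 6: row=4, L[4]='v', prepend. Next row=LF[4]=19
  step 7: row=19, L[19]='o', prepend. Next row=LF[19]=12
  step 8: row=12, L[12]='t', prepend. Next row=LF[12]=18
  step 9: row=18, L[18]='n', prepend. Next row=LF[18]=10
  step 10: row=10, L[10]='e', prepend. Next row=LF[10]=3
  step 11: row=3, L[3]='m', prepend. Next row=LF[3]=8
  step 12: row=8, L[8]='t', prepend. Next row=LF[8]=17
  step 13: row=17, L[17]='n', prepend. Next row=LF[17]=9
  step 14: row=9, L[9]='i', prepend. Next row=LF[9]=6
  step 15: row=6, L[6]='o', prepend. Next row=LF[6]=11
  step 16: row=11, L[11]='p', prepend. Next row=LF[11]=13
  step 17: row=13, L[13]='p', prepend. Next row=LF[13]=14
  step 18: row=14, L[14]='a', prepend. Next row=LF[14]=1
  step 19: row=1, L[1]='s', prepend. Next row=LF[1]=16
  step 20: row=16, L[16]='i', prepend. Next row=LF[16]=7
  step 21: row=7, L[7]='d', prepend. Next row=LF[7]=2
Reversed output: disappointmentoverwh$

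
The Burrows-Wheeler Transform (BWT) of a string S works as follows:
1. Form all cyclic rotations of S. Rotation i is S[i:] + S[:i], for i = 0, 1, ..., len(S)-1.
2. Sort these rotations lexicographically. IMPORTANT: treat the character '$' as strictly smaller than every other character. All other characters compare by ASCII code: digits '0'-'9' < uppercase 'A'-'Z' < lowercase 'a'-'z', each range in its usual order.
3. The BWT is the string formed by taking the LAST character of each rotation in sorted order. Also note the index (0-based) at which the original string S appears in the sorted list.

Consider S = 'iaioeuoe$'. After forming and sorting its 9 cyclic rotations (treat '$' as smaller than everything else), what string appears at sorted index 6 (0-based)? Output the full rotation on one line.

Answer: oe$iaioeu

Derivation:
All 9 rotations (rotation i = S[i:]+S[:i]):
  rot[0] = iaioeuoe$
  rot[1] = aioeuoe$i
  rot[2] = ioeuoe$ia
  rot[3] = oeuoe$iai
  rot[4] = euoe$iaio
  rot[5] = uoe$iaioe
  rot[6] = oe$iaioeu
  rot[7] = e$iaioeuo
  rot[8] = $iaioeuoe
Sorted (with $ < everything):
  sorted[0] = $iaioeuoe
  sorted[1] = aioeuoe$i
  sorted[2] = e$iaioeuo
  sorted[3] = euoe$iaio
  sorted[4] = iaioeuoe$
  sorted[5] = ioeuoe$ia
  sorted[6] = oe$iaioeu
  sorted[7] = oeuoe$iai
  sorted[8] = uoe$iaioe
sorted[6] = oe$iaioeu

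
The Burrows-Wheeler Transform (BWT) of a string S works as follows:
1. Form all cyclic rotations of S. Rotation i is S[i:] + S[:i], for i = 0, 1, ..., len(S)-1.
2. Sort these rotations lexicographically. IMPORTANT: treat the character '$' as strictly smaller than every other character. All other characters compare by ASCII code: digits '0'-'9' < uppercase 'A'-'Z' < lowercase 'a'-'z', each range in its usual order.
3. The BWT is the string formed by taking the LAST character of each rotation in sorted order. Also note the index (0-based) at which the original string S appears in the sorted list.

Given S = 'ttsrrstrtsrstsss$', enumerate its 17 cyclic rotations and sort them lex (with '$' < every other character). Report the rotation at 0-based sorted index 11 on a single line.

Answer: stsss$ttsrrstrtsr

Derivation:
All 17 rotations (rotation i = S[i:]+S[:i]):
  rot[0] = ttsrrstrtsrstsss$
  rot[1] = tsrrstrtsrstsss$t
  rot[2] = srrstrtsrstsss$tt
  rot[3] = rrstrtsrstsss$tts
  rot[4] = rstrtsrstsss$ttsr
  rot[5] = strtsrstsss$ttsrr
  rot[6] = trtsrstsss$ttsrrs
  rot[7] = rtsrstsss$ttsrrst
  rot[8] = tsrstsss$ttsrrstr
  rot[9] = srstsss$ttsrrstrt
  rot[10] = rstsss$ttsrrstrts
  rot[11] = stsss$ttsrrstrtsr
  rot[12] = tsss$ttsrrstrtsrs
  rot[13] = sss$ttsrrstrtsrst
  rot[14] = ss$ttsrrstrtsrsts
  rot[15] = s$ttsrrstrtsrstss
  rot[16] = $ttsrrstrtsrstsss
Sorted (with $ < everything):
  sorted[0] = $ttsrrstrtsrstsss
  sorted[1] = rrstrtsrstsss$tts
  sorted[2] = rstrtsrstsss$ttsr
  sorted[3] = rstsss$ttsrrstrts
  sorted[4] = rtsrstsss$ttsrrst
  sorted[5] = s$ttsrrstrtsrstss
  sorted[6] = srrstrtsrstsss$tt
  sorted[7] = srstsss$ttsrrstrt
  sorted[8] = ss$ttsrrstrtsrsts
  sorted[9] = sss$ttsrrstrtsrst
  sorted[10] = strtsrstsss$ttsrr
  sorted[11] = stsss$ttsrrstrtsr
  sorted[12] = trtsrstsss$ttsrrs
  sorted[13] = tsrrstrtsrstsss$t
  sorted[14] = tsrstsss$ttsrrstr
  sorted[15] = tsss$ttsrrstrtsrs
  sorted[16] = ttsrrstrtsrstsss$
sorted[11] = stsss$ttsrrstrtsr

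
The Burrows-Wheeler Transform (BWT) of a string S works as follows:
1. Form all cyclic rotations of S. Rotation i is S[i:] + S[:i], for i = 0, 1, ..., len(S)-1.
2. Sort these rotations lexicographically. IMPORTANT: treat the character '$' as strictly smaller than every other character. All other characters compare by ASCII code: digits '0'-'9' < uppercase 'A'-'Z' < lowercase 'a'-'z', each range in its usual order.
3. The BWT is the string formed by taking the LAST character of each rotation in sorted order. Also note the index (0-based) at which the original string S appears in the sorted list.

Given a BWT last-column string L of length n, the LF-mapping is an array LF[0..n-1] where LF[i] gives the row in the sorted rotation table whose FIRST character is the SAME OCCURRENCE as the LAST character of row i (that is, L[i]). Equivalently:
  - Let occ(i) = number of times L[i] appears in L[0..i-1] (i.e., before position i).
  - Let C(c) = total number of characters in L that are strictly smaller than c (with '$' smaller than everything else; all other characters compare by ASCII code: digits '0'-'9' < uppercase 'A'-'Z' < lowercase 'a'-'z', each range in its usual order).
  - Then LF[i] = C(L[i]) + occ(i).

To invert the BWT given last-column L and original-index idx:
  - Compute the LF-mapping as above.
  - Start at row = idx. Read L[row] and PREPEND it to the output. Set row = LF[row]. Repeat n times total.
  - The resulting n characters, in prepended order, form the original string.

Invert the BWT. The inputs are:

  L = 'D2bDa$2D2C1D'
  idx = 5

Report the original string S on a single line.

Answer: CDb21a2DD2D$

Derivation:
LF mapping: 6 2 11 7 10 0 3 8 4 5 1 9
Walk LF starting at row 5, prepending L[row]:
  step 1: row=5, L[5]='$', prepend. Next row=LF[5]=0
  step 2: row=0, L[0]='D', prepend. Next row=LF[0]=6
  step 3: row=6, L[6]='2', prepend. Next row=LF[6]=3
  step 4: row=3, L[3]='D', prepend. Next row=LF[3]=7
  step 5: row=7, L[7]='D', prepend. Next row=LF[7]=8
  step 6: row=8, L[8]='2', prepend. Next row=LF[8]=4
  step 7: row=4, L[4]='a', prepend. Next row=LF[4]=10
  step 8: row=10, L[10]='1', prepend. Next row=LF[10]=1
  step 9: row=1, L[1]='2', prepend. Next row=LF[1]=2
  step 10: row=2, L[2]='b', prepend. Next row=LF[2]=11
  step 11: row=11, L[11]='D', prepend. Next row=LF[11]=9
  step 12: row=9, L[9]='C', prepend. Next row=LF[9]=5
Reversed output: CDb21a2DD2D$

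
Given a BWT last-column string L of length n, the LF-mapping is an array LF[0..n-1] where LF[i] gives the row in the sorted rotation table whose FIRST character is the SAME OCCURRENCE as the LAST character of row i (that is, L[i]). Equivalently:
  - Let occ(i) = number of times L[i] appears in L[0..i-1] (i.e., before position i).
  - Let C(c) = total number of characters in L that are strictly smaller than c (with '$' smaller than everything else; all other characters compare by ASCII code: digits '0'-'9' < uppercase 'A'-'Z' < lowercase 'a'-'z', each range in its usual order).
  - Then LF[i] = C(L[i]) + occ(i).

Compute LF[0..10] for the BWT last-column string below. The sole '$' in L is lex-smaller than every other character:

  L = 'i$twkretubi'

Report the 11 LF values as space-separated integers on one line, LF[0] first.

Char counts: '$':1, 'b':1, 'e':1, 'i':2, 'k':1, 'r':1, 't':2, 'u':1, 'w':1
C (first-col start): C('$')=0, C('b')=1, C('e')=2, C('i')=3, C('k')=5, C('r')=6, C('t')=7, C('u')=9, C('w')=10
L[0]='i': occ=0, LF[0]=C('i')+0=3+0=3
L[1]='$': occ=0, LF[1]=C('$')+0=0+0=0
L[2]='t': occ=0, LF[2]=C('t')+0=7+0=7
L[3]='w': occ=0, LF[3]=C('w')+0=10+0=10
L[4]='k': occ=0, LF[4]=C('k')+0=5+0=5
L[5]='r': occ=0, LF[5]=C('r')+0=6+0=6
L[6]='e': occ=0, LF[6]=C('e')+0=2+0=2
L[7]='t': occ=1, LF[7]=C('t')+1=7+1=8
L[8]='u': occ=0, LF[8]=C('u')+0=9+0=9
L[9]='b': occ=0, LF[9]=C('b')+0=1+0=1
L[10]='i': occ=1, LF[10]=C('i')+1=3+1=4

Answer: 3 0 7 10 5 6 2 8 9 1 4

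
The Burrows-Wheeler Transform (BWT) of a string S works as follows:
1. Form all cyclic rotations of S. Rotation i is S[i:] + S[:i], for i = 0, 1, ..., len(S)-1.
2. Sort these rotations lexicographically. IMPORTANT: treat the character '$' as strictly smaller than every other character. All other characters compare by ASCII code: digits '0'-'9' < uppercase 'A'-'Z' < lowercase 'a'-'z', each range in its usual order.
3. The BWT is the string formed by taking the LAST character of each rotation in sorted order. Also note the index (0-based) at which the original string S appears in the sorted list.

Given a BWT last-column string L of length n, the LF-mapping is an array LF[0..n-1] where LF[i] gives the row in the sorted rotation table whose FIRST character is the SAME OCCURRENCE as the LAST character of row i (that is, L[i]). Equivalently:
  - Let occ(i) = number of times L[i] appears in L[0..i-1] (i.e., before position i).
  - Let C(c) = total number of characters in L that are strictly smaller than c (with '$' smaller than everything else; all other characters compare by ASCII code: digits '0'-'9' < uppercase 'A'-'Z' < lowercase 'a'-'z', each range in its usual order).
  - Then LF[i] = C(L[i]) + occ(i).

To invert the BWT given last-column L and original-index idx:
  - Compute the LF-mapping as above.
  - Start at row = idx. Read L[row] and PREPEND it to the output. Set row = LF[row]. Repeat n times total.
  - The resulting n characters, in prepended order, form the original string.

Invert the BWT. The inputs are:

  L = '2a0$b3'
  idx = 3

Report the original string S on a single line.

LF mapping: 2 4 1 0 5 3
Walk LF starting at row 3, prepending L[row]:
  step 1: row=3, L[3]='$', prepend. Next row=LF[3]=0
  step 2: row=0, L[0]='2', prepend. Next row=LF[0]=2
  step 3: row=2, L[2]='0', prepend. Next row=LF[2]=1
  step 4: row=1, L[1]='a', prepend. Next row=LF[1]=4
  step 5: row=4, L[4]='b', prepend. Next row=LF[4]=5
  step 6: row=5, L[5]='3', prepend. Next row=LF[5]=3
Reversed output: 3ba02$

Answer: 3ba02$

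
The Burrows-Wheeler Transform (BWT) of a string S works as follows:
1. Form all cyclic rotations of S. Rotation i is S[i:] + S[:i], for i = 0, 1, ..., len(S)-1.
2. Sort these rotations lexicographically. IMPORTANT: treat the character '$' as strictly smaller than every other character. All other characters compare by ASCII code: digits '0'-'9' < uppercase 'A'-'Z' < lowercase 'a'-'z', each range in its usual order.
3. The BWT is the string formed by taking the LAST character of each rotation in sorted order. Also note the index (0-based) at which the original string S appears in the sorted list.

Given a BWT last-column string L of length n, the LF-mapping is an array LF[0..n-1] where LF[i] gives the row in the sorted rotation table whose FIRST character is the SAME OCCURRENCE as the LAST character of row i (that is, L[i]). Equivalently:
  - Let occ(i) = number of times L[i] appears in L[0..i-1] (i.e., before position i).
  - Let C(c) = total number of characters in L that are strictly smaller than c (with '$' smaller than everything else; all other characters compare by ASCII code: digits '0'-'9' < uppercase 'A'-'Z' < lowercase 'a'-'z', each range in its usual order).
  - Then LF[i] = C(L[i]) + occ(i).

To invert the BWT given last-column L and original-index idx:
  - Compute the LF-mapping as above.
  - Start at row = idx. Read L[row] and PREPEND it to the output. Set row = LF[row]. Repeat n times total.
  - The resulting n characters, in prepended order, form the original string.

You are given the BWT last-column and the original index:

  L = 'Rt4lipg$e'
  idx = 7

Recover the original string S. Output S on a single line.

Answer: piglet4R$

Derivation:
LF mapping: 2 8 1 6 5 7 4 0 3
Walk LF starting at row 7, prepending L[row]:
  step 1: row=7, L[7]='$', prepend. Next row=LF[7]=0
  step 2: row=0, L[0]='R', prepend. Next row=LF[0]=2
  step 3: row=2, L[2]='4', prepend. Next row=LF[2]=1
  step 4: row=1, L[1]='t', prepend. Next row=LF[1]=8
  step 5: row=8, L[8]='e', prepend. Next row=LF[8]=3
  step 6: row=3, L[3]='l', prepend. Next row=LF[3]=6
  step 7: row=6, L[6]='g', prepend. Next row=LF[6]=4
  step 8: row=4, L[4]='i', prepend. Next row=LF[4]=5
  step 9: row=5, L[5]='p', prepend. Next row=LF[5]=7
Reversed output: piglet4R$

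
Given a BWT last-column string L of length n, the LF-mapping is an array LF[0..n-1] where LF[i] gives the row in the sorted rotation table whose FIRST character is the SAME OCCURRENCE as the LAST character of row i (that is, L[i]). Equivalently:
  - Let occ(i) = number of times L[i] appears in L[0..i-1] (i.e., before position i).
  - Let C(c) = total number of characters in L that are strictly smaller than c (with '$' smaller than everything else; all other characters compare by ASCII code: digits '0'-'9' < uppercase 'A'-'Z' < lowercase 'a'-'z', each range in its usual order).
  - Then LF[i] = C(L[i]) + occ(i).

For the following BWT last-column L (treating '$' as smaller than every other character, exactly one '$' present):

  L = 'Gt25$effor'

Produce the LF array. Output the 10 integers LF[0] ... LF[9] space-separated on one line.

Answer: 3 9 1 2 0 4 5 6 7 8

Derivation:
Char counts: '$':1, '2':1, '5':1, 'G':1, 'e':1, 'f':2, 'o':1, 'r':1, 't':1
C (first-col start): C('$')=0, C('2')=1, C('5')=2, C('G')=3, C('e')=4, C('f')=5, C('o')=7, C('r')=8, C('t')=9
L[0]='G': occ=0, LF[0]=C('G')+0=3+0=3
L[1]='t': occ=0, LF[1]=C('t')+0=9+0=9
L[2]='2': occ=0, LF[2]=C('2')+0=1+0=1
L[3]='5': occ=0, LF[3]=C('5')+0=2+0=2
L[4]='$': occ=0, LF[4]=C('$')+0=0+0=0
L[5]='e': occ=0, LF[5]=C('e')+0=4+0=4
L[6]='f': occ=0, LF[6]=C('f')+0=5+0=5
L[7]='f': occ=1, LF[7]=C('f')+1=5+1=6
L[8]='o': occ=0, LF[8]=C('o')+0=7+0=7
L[9]='r': occ=0, LF[9]=C('r')+0=8+0=8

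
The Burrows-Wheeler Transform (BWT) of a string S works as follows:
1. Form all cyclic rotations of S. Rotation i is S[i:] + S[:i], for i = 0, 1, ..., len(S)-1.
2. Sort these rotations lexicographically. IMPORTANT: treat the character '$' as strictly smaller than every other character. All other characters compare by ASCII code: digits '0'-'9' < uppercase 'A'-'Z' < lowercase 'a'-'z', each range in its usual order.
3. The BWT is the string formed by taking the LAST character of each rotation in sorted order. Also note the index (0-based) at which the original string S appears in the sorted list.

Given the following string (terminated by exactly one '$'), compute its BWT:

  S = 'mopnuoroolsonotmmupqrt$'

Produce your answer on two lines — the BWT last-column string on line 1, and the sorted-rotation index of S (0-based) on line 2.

Answer: tot$moposrmunoupoqlronm
3

Derivation:
All 23 rotations (rotation i = S[i:]+S[:i]):
  rot[0] = mopnuoroolsonotmmupqrt$
  rot[1] = opnuoroolsonotmmupqrt$m
  rot[2] = pnuoroolsonotmmupqrt$mo
  rot[3] = nuoroolsonotmmupqrt$mop
  rot[4] = uoroolsonotmmupqrt$mopn
  rot[5] = oroolsonotmmupqrt$mopnu
  rot[6] = roolsonotmmupqrt$mopnuo
  rot[7] = oolsonotmmupqrt$mopnuor
  rot[8] = olsonotmmupqrt$mopnuoro
  rot[9] = lsonotmmupqrt$mopnuoroo
  rot[10] = sonotmmupqrt$mopnuorool
  rot[11] = onotmmupqrt$mopnuorools
  rot[12] = notmmupqrt$mopnuoroolso
  rot[13] = otmmupqrt$mopnuoroolson
  rot[14] = tmmupqrt$mopnuoroolsono
  rot[15] = mmupqrt$mopnuoroolsonot
  rot[16] = mupqrt$mopnuoroolsonotm
  rot[17] = upqrt$mopnuoroolsonotmm
  rot[18] = pqrt$mopnuoroolsonotmmu
  rot[19] = qrt$mopnuoroolsonotmmup
  rot[20] = rt$mopnuoroolsonotmmupq
  rot[21] = t$mopnuoroolsonotmmupqr
  rot[22] = $mopnuoroolsonotmmupqrt
Sorted (with $ < everything):
  sorted[0] = $mopnuoroolsonotmmupqrt  (last char: 't')
  sorted[1] = lsonotmmupqrt$mopnuoroo  (last char: 'o')
  sorted[2] = mmupqrt$mopnuoroolsonot  (last char: 't')
  sorted[3] = mopnuoroolsonotmmupqrt$  (last char: '$')
  sorted[4] = mupqrt$mopnuoroolsonotm  (last char: 'm')
  sorted[5] = notmmupqrt$mopnuoroolso  (last char: 'o')
  sorted[6] = nuoroolsonotmmupqrt$mop  (last char: 'p')
  sorted[7] = olsonotmmupqrt$mopnuoro  (last char: 'o')
  sorted[8] = onotmmupqrt$mopnuorools  (last char: 's')
  sorted[9] = oolsonotmmupqrt$mopnuor  (last char: 'r')
  sorted[10] = opnuoroolsonotmmupqrt$m  (last char: 'm')
  sorted[11] = oroolsonotmmupqrt$mopnu  (last char: 'u')
  sorted[12] = otmmupqrt$mopnuoroolson  (last char: 'n')
  sorted[13] = pnuoroolsonotmmupqrt$mo  (last char: 'o')
  sorted[14] = pqrt$mopnuoroolsonotmmu  (last char: 'u')
  sorted[15] = qrt$mopnuoroolsonotmmup  (last char: 'p')
  sorted[16] = roolsonotmmupqrt$mopnuo  (last char: 'o')
  sorted[17] = rt$mopnuoroolsonotmmupq  (last char: 'q')
  sorted[18] = sonotmmupqrt$mopnuorool  (last char: 'l')
  sorted[19] = t$mopnuoroolsonotmmupqr  (last char: 'r')
  sorted[20] = tmmupqrt$mopnuoroolsono  (last char: 'o')
  sorted[21] = uoroolsonotmmupqrt$mopn  (last char: 'n')
  sorted[22] = upqrt$mopnuoroolsonotmm  (last char: 'm')
Last column: tot$moposrmunoupoqlronm
Original string S is at sorted index 3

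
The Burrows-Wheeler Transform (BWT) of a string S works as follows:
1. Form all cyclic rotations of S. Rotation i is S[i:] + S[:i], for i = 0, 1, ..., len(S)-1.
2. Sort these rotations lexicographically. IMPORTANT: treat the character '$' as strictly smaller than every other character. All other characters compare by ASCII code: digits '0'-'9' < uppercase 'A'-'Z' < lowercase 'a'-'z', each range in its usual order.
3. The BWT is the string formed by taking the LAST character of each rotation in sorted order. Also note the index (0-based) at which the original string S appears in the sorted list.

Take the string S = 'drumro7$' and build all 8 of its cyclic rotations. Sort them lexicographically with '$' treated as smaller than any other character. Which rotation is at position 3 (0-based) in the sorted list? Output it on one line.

Answer: mro7$dru

Derivation:
All 8 rotations (rotation i = S[i:]+S[:i]):
  rot[0] = drumro7$
  rot[1] = rumro7$d
  rot[2] = umro7$dr
  rot[3] = mro7$dru
  rot[4] = ro7$drum
  rot[5] = o7$drumr
  rot[6] = 7$drumro
  rot[7] = $drumro7
Sorted (with $ < everything):
  sorted[0] = $drumro7
  sorted[1] = 7$drumro
  sorted[2] = drumro7$
  sorted[3] = mro7$dru
  sorted[4] = o7$drumr
  sorted[5] = ro7$drum
  sorted[6] = rumro7$d
  sorted[7] = umro7$dr
sorted[3] = mro7$dru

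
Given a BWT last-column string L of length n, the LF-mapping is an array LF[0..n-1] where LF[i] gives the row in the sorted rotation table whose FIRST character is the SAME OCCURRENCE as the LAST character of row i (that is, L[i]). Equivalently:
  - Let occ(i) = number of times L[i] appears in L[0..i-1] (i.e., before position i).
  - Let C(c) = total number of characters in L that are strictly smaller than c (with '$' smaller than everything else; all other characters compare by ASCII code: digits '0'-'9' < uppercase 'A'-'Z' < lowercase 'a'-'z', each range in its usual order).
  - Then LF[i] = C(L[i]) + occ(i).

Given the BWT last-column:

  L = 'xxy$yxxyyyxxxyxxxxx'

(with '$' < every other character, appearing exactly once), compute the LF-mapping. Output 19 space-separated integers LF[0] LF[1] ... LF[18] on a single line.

Char counts: '$':1, 'x':12, 'y':6
C (first-col start): C('$')=0, C('x')=1, C('y')=13
L[0]='x': occ=0, LF[0]=C('x')+0=1+0=1
L[1]='x': occ=1, LF[1]=C('x')+1=1+1=2
L[2]='y': occ=0, LF[2]=C('y')+0=13+0=13
L[3]='$': occ=0, LF[3]=C('$')+0=0+0=0
L[4]='y': occ=1, LF[4]=C('y')+1=13+1=14
L[5]='x': occ=2, LF[5]=C('x')+2=1+2=3
L[6]='x': occ=3, LF[6]=C('x')+3=1+3=4
L[7]='y': occ=2, LF[7]=C('y')+2=13+2=15
L[8]='y': occ=3, LF[8]=C('y')+3=13+3=16
L[9]='y': occ=4, LF[9]=C('y')+4=13+4=17
L[10]='x': occ=4, LF[10]=C('x')+4=1+4=5
L[11]='x': occ=5, LF[11]=C('x')+5=1+5=6
L[12]='x': occ=6, LF[12]=C('x')+6=1+6=7
L[13]='y': occ=5, LF[13]=C('y')+5=13+5=18
L[14]='x': occ=7, LF[14]=C('x')+7=1+7=8
L[15]='x': occ=8, LF[15]=C('x')+8=1+8=9
L[16]='x': occ=9, LF[16]=C('x')+9=1+9=10
L[17]='x': occ=10, LF[17]=C('x')+10=1+10=11
L[18]='x': occ=11, LF[18]=C('x')+11=1+11=12

Answer: 1 2 13 0 14 3 4 15 16 17 5 6 7 18 8 9 10 11 12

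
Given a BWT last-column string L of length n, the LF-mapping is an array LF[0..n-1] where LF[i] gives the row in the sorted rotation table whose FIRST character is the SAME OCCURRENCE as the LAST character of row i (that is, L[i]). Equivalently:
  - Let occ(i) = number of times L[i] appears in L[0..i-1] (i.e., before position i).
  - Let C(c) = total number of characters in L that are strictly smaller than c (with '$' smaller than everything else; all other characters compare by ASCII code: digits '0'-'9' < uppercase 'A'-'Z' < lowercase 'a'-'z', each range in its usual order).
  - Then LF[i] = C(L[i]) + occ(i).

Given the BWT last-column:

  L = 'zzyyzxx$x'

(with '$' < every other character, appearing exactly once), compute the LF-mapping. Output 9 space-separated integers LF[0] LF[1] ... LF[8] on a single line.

Char counts: '$':1, 'x':3, 'y':2, 'z':3
C (first-col start): C('$')=0, C('x')=1, C('y')=4, C('z')=6
L[0]='z': occ=0, LF[0]=C('z')+0=6+0=6
L[1]='z': occ=1, LF[1]=C('z')+1=6+1=7
L[2]='y': occ=0, LF[2]=C('y')+0=4+0=4
L[3]='y': occ=1, LF[3]=C('y')+1=4+1=5
L[4]='z': occ=2, LF[4]=C('z')+2=6+2=8
L[5]='x': occ=0, LF[5]=C('x')+0=1+0=1
L[6]='x': occ=1, LF[6]=C('x')+1=1+1=2
L[7]='$': occ=0, LF[7]=C('$')+0=0+0=0
L[8]='x': occ=2, LF[8]=C('x')+2=1+2=3

Answer: 6 7 4 5 8 1 2 0 3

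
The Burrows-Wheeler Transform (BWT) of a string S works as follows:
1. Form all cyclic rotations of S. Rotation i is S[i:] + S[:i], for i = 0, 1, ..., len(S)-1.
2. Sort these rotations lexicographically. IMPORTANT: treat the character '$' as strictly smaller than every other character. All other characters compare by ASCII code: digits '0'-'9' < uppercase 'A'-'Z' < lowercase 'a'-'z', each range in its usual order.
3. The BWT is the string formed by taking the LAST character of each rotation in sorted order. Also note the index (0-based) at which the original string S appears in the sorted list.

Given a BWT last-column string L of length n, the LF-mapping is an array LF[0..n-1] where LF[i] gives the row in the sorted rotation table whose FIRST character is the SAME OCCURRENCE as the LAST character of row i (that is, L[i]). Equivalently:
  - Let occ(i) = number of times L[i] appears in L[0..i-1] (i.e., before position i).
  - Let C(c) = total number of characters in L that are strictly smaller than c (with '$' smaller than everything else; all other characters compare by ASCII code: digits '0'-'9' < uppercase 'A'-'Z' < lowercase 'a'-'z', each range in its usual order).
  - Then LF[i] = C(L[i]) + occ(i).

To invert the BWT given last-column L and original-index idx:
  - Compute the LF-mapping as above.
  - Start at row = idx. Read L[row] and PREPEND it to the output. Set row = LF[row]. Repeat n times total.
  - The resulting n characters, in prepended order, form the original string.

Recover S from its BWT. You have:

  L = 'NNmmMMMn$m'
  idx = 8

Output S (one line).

Answer: mnmMmMNMN$

Derivation:
LF mapping: 4 5 6 7 1 2 3 9 0 8
Walk LF starting at row 8, prepending L[row]:
  step 1: row=8, L[8]='$', prepend. Next row=LF[8]=0
  step 2: row=0, L[0]='N', prepend. Next row=LF[0]=4
  step 3: row=4, L[4]='M', prepend. Next row=LF[4]=1
  step 4: row=1, L[1]='N', prepend. Next row=LF[1]=5
  step 5: row=5, L[5]='M', prepend. Next row=LF[5]=2
  step 6: row=2, L[2]='m', prepend. Next row=LF[2]=6
  step 7: row=6, L[6]='M', prepend. Next row=LF[6]=3
  step 8: row=3, L[3]='m', prepend. Next row=LF[3]=7
  step 9: row=7, L[7]='n', prepend. Next row=LF[7]=9
  step 10: row=9, L[9]='m', prepend. Next row=LF[9]=8
Reversed output: mnmMmMNMN$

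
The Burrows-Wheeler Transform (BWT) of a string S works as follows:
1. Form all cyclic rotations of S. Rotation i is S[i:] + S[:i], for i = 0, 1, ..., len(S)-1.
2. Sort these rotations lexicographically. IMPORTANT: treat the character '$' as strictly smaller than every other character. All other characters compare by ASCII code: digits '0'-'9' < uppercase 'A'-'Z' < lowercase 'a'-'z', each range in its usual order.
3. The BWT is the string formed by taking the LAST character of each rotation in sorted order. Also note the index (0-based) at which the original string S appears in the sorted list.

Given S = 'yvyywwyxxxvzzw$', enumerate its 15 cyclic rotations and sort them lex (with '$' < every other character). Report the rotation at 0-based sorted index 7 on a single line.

Answer: xxvzzw$yvyywwyx

Derivation:
All 15 rotations (rotation i = S[i:]+S[:i]):
  rot[0] = yvyywwyxxxvzzw$
  rot[1] = vyywwyxxxvzzw$y
  rot[2] = yywwyxxxvzzw$yv
  rot[3] = ywwyxxxvzzw$yvy
  rot[4] = wwyxxxvzzw$yvyy
  rot[5] = wyxxxvzzw$yvyyw
  rot[6] = yxxxvzzw$yvyyww
  rot[7] = xxxvzzw$yvyywwy
  rot[8] = xxvzzw$yvyywwyx
  rot[9] = xvzzw$yvyywwyxx
  rot[10] = vzzw$yvyywwyxxx
  rot[11] = zzw$yvyywwyxxxv
  rot[12] = zw$yvyywwyxxxvz
  rot[13] = w$yvyywwyxxxvzz
  rot[14] = $yvyywwyxxxvzzw
Sorted (with $ < everything):
  sorted[0] = $yvyywwyxxxvzzw
  sorted[1] = vyywwyxxxvzzw$y
  sorted[2] = vzzw$yvyywwyxxx
  sorted[3] = w$yvyywwyxxxvzz
  sorted[4] = wwyxxxvzzw$yvyy
  sorted[5] = wyxxxvzzw$yvyyw
  sorted[6] = xvzzw$yvyywwyxx
  sorted[7] = xxvzzw$yvyywwyx
  sorted[8] = xxxvzzw$yvyywwy
  sorted[9] = yvyywwyxxxvzzw$
  sorted[10] = ywwyxxxvzzw$yvy
  sorted[11] = yxxxvzzw$yvyyww
  sorted[12] = yywwyxxxvzzw$yv
  sorted[13] = zw$yvyywwyxxxvz
  sorted[14] = zzw$yvyywwyxxxv
sorted[7] = xxvzzw$yvyywwyx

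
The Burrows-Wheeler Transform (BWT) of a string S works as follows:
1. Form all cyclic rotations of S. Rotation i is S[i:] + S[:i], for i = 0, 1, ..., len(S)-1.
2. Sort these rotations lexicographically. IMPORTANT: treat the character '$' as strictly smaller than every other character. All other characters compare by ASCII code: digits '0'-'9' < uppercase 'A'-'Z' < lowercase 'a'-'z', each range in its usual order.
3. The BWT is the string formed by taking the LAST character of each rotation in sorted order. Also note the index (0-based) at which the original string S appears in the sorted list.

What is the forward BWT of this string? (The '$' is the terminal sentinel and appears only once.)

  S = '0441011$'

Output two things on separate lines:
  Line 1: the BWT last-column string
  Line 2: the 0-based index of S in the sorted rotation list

All 8 rotations (rotation i = S[i:]+S[:i]):
  rot[0] = 0441011$
  rot[1] = 441011$0
  rot[2] = 41011$04
  rot[3] = 1011$044
  rot[4] = 011$0441
  rot[5] = 11$04410
  rot[6] = 1$044101
  rot[7] = $0441011
Sorted (with $ < everything):
  sorted[0] = $0441011  (last char: '1')
  sorted[1] = 011$0441  (last char: '1')
  sorted[2] = 0441011$  (last char: '$')
  sorted[3] = 1$044101  (last char: '1')
  sorted[4] = 1011$044  (last char: '4')
  sorted[5] = 11$04410  (last char: '0')
  sorted[6] = 41011$04  (last char: '4')
  sorted[7] = 441011$0  (last char: '0')
Last column: 11$14040
Original string S is at sorted index 2

Answer: 11$14040
2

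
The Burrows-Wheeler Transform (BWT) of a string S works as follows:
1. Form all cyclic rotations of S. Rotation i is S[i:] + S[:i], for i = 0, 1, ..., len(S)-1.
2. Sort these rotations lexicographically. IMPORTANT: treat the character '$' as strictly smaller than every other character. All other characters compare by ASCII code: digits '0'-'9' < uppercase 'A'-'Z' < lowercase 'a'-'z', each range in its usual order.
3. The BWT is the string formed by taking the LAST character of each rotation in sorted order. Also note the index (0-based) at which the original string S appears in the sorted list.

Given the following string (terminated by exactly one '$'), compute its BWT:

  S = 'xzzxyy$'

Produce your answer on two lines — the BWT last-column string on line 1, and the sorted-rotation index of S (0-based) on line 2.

All 7 rotations (rotation i = S[i:]+S[:i]):
  rot[0] = xzzxyy$
  rot[1] = zzxyy$x
  rot[2] = zxyy$xz
  rot[3] = xyy$xzz
  rot[4] = yy$xzzx
  rot[5] = y$xzzxy
  rot[6] = $xzzxyy
Sorted (with $ < everything):
  sorted[0] = $xzzxyy  (last char: 'y')
  sorted[1] = xyy$xzz  (last char: 'z')
  sorted[2] = xzzxyy$  (last char: '$')
  sorted[3] = y$xzzxy  (last char: 'y')
  sorted[4] = yy$xzzx  (last char: 'x')
  sorted[5] = zxyy$xz  (last char: 'z')
  sorted[6] = zzxyy$x  (last char: 'x')
Last column: yz$yxzx
Original string S is at sorted index 2

Answer: yz$yxzx
2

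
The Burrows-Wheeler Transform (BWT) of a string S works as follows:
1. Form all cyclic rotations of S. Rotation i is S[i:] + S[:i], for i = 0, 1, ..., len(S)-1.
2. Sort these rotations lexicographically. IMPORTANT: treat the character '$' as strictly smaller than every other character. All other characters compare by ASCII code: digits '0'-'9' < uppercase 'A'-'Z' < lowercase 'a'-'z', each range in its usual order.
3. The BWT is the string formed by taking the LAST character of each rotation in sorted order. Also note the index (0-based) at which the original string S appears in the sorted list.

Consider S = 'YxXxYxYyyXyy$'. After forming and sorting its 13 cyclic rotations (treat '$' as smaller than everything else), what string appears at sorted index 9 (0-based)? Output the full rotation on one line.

All 13 rotations (rotation i = S[i:]+S[:i]):
  rot[0] = YxXxYxYyyXyy$
  rot[1] = xXxYxYyyXyy$Y
  rot[2] = XxYxYyyXyy$Yx
  rot[3] = xYxYyyXyy$YxX
  rot[4] = YxYyyXyy$YxXx
  rot[5] = xYyyXyy$YxXxY
  rot[6] = YyyXyy$YxXxYx
  rot[7] = yyXyy$YxXxYxY
  rot[8] = yXyy$YxXxYxYy
  rot[9] = Xyy$YxXxYxYyy
  rot[10] = yy$YxXxYxYyyX
  rot[11] = y$YxXxYxYyyXy
  rot[12] = $YxXxYxYyyXyy
Sorted (with $ < everything):
  sorted[0] = $YxXxYxYyyXyy
  sorted[1] = XxYxYyyXyy$Yx
  sorted[2] = Xyy$YxXxYxYyy
  sorted[3] = YxXxYxYyyXyy$
  sorted[4] = YxYyyXyy$YxXx
  sorted[5] = YyyXyy$YxXxYx
  sorted[6] = xXxYxYyyXyy$Y
  sorted[7] = xYxYyyXyy$YxX
  sorted[8] = xYyyXyy$YxXxY
  sorted[9] = y$YxXxYxYyyXy
  sorted[10] = yXyy$YxXxYxYy
  sorted[11] = yy$YxXxYxYyyX
  sorted[12] = yyXyy$YxXxYxY
sorted[9] = y$YxXxYxYyyXy

Answer: y$YxXxYxYyyXy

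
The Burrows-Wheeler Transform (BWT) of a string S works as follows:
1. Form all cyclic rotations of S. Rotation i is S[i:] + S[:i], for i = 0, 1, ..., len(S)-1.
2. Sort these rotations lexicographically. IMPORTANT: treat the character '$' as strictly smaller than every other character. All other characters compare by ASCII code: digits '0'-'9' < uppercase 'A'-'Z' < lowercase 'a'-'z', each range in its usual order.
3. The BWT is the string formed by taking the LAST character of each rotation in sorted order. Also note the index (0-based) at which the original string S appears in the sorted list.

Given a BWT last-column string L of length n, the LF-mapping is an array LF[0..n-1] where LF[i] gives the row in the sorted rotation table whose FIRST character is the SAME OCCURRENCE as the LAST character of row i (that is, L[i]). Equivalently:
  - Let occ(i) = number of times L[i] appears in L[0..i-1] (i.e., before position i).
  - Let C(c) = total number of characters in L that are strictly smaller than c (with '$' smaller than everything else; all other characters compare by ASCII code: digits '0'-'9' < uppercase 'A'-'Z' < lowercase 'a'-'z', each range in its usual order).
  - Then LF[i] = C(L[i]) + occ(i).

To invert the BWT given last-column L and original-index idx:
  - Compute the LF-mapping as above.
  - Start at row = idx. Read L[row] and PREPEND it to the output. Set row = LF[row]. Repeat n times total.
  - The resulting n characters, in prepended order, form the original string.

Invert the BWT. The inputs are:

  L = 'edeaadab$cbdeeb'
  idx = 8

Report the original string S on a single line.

Answer: daabeeeabcdbde$

Derivation:
LF mapping: 11 8 12 1 2 9 3 4 0 7 5 10 13 14 6
Walk LF starting at row 8, prepending L[row]:
  step 1: row=8, L[8]='$', prepend. Next row=LF[8]=0
  step 2: row=0, L[0]='e', prepend. Next row=LF[0]=11
  step 3: row=11, L[11]='d', prepend. Next row=LF[11]=10
  step 4: row=10, L[10]='b', prepend. Next row=LF[10]=5
  step 5: row=5, L[5]='d', prepend. Next row=LF[5]=9
  step 6: row=9, L[9]='c', prepend. Next row=LF[9]=7
  step 7: row=7, L[7]='b', prepend. Next row=LF[7]=4
  step 8: row=4, L[4]='a', prepend. Next row=LF[4]=2
  step 9: row=2, L[2]='e', prepend. Next row=LF[2]=12
  step 10: row=12, L[12]='e', prepend. Next row=LF[12]=13
  step 11: row=13, L[13]='e', prepend. Next row=LF[13]=14
  step 12: row=14, L[14]='b', prepend. Next row=LF[14]=6
  step 13: row=6, L[6]='a', prepend. Next row=LF[6]=3
  step 14: row=3, L[3]='a', prepend. Next row=LF[3]=1
  step 15: row=1, L[1]='d', prepend. Next row=LF[1]=8
Reversed output: daabeeeabcdbde$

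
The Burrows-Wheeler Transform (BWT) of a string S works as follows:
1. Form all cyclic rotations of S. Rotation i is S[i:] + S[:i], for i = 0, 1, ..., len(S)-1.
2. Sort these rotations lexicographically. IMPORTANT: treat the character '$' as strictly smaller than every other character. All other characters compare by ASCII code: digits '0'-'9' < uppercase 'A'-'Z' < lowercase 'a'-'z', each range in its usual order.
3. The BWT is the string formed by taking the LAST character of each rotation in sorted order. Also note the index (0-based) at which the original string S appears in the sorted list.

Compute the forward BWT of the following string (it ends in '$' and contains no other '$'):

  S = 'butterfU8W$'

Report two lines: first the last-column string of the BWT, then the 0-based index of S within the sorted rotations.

Answer: WUf8$tretub
4

Derivation:
All 11 rotations (rotation i = S[i:]+S[:i]):
  rot[0] = butterfU8W$
  rot[1] = utterfU8W$b
  rot[2] = tterfU8W$bu
  rot[3] = terfU8W$but
  rot[4] = erfU8W$butt
  rot[5] = rfU8W$butte
  rot[6] = fU8W$butter
  rot[7] = U8W$butterf
  rot[8] = 8W$butterfU
  rot[9] = W$butterfU8
  rot[10] = $butterfU8W
Sorted (with $ < everything):
  sorted[0] = $butterfU8W  (last char: 'W')
  sorted[1] = 8W$butterfU  (last char: 'U')
  sorted[2] = U8W$butterf  (last char: 'f')
  sorted[3] = W$butterfU8  (last char: '8')
  sorted[4] = butterfU8W$  (last char: '$')
  sorted[5] = erfU8W$butt  (last char: 't')
  sorted[6] = fU8W$butter  (last char: 'r')
  sorted[7] = rfU8W$butte  (last char: 'e')
  sorted[8] = terfU8W$but  (last char: 't')
  sorted[9] = tterfU8W$bu  (last char: 'u')
  sorted[10] = utterfU8W$b  (last char: 'b')
Last column: WUf8$tretub
Original string S is at sorted index 4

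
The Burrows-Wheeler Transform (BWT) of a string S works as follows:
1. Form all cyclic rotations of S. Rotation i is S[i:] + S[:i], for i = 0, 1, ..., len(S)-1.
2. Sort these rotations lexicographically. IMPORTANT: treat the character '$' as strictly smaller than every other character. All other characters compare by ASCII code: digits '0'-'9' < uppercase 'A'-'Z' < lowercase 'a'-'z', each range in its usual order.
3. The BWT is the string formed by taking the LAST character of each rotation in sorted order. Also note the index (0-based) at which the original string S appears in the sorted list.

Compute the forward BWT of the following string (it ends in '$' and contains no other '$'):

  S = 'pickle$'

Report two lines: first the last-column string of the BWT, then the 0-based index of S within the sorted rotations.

Answer: eilpck$
6

Derivation:
All 7 rotations (rotation i = S[i:]+S[:i]):
  rot[0] = pickle$
  rot[1] = ickle$p
  rot[2] = ckle$pi
  rot[3] = kle$pic
  rot[4] = le$pick
  rot[5] = e$pickl
  rot[6] = $pickle
Sorted (with $ < everything):
  sorted[0] = $pickle  (last char: 'e')
  sorted[1] = ckle$pi  (last char: 'i')
  sorted[2] = e$pickl  (last char: 'l')
  sorted[3] = ickle$p  (last char: 'p')
  sorted[4] = kle$pic  (last char: 'c')
  sorted[5] = le$pick  (last char: 'k')
  sorted[6] = pickle$  (last char: '$')
Last column: eilpck$
Original string S is at sorted index 6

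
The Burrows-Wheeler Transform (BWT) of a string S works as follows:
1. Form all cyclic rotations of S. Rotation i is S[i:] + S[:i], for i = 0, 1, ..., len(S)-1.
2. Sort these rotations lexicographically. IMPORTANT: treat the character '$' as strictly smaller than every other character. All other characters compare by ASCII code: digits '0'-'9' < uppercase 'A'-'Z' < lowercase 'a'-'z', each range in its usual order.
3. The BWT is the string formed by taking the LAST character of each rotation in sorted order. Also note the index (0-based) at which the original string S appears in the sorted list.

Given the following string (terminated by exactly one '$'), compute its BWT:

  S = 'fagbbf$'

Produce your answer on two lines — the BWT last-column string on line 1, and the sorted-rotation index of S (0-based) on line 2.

All 7 rotations (rotation i = S[i:]+S[:i]):
  rot[0] = fagbbf$
  rot[1] = agbbf$f
  rot[2] = gbbf$fa
  rot[3] = bbf$fag
  rot[4] = bf$fagb
  rot[5] = f$fagbb
  rot[6] = $fagbbf
Sorted (with $ < everything):
  sorted[0] = $fagbbf  (last char: 'f')
  sorted[1] = agbbf$f  (last char: 'f')
  sorted[2] = bbf$fag  (last char: 'g')
  sorted[3] = bf$fagb  (last char: 'b')
  sorted[4] = f$fagbb  (last char: 'b')
  sorted[5] = fagbbf$  (last char: '$')
  sorted[6] = gbbf$fa  (last char: 'a')
Last column: ffgbb$a
Original string S is at sorted index 5

Answer: ffgbb$a
5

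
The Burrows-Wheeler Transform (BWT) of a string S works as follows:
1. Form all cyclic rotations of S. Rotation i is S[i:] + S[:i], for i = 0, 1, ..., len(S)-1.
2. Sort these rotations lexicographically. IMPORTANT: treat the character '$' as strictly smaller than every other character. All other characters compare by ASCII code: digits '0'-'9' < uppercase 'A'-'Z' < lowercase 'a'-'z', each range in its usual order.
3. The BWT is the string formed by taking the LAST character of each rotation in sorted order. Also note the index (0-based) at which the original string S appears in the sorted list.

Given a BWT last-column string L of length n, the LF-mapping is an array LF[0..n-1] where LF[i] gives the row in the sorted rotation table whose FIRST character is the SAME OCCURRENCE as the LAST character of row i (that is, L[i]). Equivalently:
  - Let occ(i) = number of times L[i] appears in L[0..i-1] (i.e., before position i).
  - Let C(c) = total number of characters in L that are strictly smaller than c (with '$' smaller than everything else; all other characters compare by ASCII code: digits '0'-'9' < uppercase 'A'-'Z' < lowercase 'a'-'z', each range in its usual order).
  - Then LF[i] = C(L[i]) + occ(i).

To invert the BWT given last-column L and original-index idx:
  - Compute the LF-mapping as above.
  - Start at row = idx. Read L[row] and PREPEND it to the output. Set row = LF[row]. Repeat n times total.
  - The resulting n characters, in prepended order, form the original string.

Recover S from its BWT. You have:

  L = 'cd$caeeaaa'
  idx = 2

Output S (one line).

Answer: adaaecaec$

Derivation:
LF mapping: 5 7 0 6 1 8 9 2 3 4
Walk LF starting at row 2, prepending L[row]:
  step 1: row=2, L[2]='$', prepend. Next row=LF[2]=0
  step 2: row=0, L[0]='c', prepend. Next row=LF[0]=5
  step 3: row=5, L[5]='e', prepend. Next row=LF[5]=8
  step 4: row=8, L[8]='a', prepend. Next row=LF[8]=3
  step 5: row=3, L[3]='c', prepend. Next row=LF[3]=6
  step 6: row=6, L[6]='e', prepend. Next row=LF[6]=9
  step 7: row=9, L[9]='a', prepend. Next row=LF[9]=4
  step 8: row=4, L[4]='a', prepend. Next row=LF[4]=1
  step 9: row=1, L[1]='d', prepend. Next row=LF[1]=7
  step 10: row=7, L[7]='a', prepend. Next row=LF[7]=2
Reversed output: adaaecaec$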